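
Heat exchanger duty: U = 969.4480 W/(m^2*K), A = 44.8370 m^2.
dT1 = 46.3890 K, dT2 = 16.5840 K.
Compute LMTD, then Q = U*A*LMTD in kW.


LMTD = 28.9756 K
Q = 969.4480 * 44.8370 * 28.9756 = 1259486.5795 W = 1259.4866 kW

1259.4866 kW


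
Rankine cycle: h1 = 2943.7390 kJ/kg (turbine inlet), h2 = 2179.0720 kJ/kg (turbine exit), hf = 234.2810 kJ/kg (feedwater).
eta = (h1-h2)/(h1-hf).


W = 764.6670 kJ/kg
Q_in = 2709.4580 kJ/kg
eta = 0.2822 = 28.2221%

eta = 28.2221%


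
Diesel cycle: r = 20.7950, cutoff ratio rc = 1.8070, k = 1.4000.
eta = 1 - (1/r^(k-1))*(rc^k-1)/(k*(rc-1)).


r^(k-1) = 3.3665
rc^k = 2.2895
eta = 0.6610 = 66.0970%

66.0970%


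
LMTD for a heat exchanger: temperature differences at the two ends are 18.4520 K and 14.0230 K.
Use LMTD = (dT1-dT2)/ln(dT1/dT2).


dT1/dT2 = 1.3158
ln(dT1/dT2) = 0.2745
LMTD = 4.4290 / 0.2745 = 16.1363 K

16.1363 K


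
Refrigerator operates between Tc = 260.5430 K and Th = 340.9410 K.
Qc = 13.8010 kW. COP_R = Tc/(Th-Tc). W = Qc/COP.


COP = 260.5430 / 80.3980 = 3.2407
W = 13.8010 / 3.2407 = 4.2587 kW

COP = 3.2407, W = 4.2587 kW


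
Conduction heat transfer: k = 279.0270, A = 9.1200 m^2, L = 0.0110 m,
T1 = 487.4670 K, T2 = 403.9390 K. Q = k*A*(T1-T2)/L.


dT = 83.5280 K
Q = 279.0270 * 9.1200 * 83.5280 / 0.0110 = 1.9323e+07 W

1.9323e+07 W


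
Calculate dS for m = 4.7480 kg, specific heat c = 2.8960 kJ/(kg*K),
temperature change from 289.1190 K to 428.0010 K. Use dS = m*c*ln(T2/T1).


T2/T1 = 1.4804
ln(T2/T1) = 0.3923
dS = 4.7480 * 2.8960 * 0.3923 = 5.3940 kJ/K

5.3940 kJ/K


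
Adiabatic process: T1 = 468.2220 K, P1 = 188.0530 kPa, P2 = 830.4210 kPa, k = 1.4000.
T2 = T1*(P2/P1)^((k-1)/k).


(k-1)/k = 0.2857
(P2/P1)^exp = 1.5286
T2 = 468.2220 * 1.5286 = 715.7192 K

715.7192 K


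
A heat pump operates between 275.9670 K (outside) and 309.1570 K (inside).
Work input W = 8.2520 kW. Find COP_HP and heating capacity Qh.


COP = 309.1570 / 33.1900 = 9.3148
Qh = 9.3148 * 8.2520 = 76.8654 kW

COP = 9.3148, Qh = 76.8654 kW


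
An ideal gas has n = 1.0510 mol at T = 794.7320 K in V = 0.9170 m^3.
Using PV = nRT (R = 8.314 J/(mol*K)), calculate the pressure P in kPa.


P = nRT/V = 1.0510 * 8.314 * 794.7320 / 0.9170
= 6944.3793 / 0.9170 = 7572.9328 Pa = 7.5729 kPa

7.5729 kPa


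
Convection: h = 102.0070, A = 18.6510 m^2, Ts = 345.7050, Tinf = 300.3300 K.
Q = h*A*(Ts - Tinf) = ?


dT = 45.3750 K
Q = 102.0070 * 18.6510 * 45.3750 = 86327.4148 W

86327.4148 W


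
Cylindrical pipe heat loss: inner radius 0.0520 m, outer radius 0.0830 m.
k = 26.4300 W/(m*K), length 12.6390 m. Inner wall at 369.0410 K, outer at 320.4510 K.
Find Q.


dT = 48.5900 K
ln(ro/ri) = 0.4676
Q = 2*pi*26.4300*12.6390*48.5900 / 0.4676 = 218104.7034 W

218104.7034 W


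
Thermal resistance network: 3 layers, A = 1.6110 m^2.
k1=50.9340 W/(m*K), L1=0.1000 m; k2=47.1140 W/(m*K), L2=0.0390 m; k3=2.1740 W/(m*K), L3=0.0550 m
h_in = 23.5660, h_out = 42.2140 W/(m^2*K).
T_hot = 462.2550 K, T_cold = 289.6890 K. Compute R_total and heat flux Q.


R_conv_in = 1/(23.5660*1.6110) = 0.0263
R_1 = 0.1000/(50.9340*1.6110) = 0.0012
R_2 = 0.0390/(47.1140*1.6110) = 0.0005
R_3 = 0.0550/(2.1740*1.6110) = 0.0157
R_conv_out = 1/(42.2140*1.6110) = 0.0147
R_total = 0.0585 K/W
Q = 172.5660 / 0.0585 = 2950.8033 W

R_total = 0.0585 K/W, Q = 2950.8033 W


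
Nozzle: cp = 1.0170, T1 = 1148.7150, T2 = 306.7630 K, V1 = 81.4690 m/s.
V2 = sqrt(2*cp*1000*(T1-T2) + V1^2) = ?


dT = 841.9520 K
2*cp*1000*dT = 1712530.3680
V1^2 = 6637.1980
V2 = sqrt(1719167.5660) = 1311.1703 m/s

1311.1703 m/s


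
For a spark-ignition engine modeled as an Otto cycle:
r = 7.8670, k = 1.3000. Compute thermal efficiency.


r^(k-1) = 1.8567
eta = 1 - 1/1.8567 = 0.4614 = 46.1411%

46.1411%


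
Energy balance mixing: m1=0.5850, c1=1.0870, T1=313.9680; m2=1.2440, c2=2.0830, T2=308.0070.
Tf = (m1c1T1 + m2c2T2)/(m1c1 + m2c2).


num = 997.7744
den = 3.2271
Tf = 309.1816 K

309.1816 K


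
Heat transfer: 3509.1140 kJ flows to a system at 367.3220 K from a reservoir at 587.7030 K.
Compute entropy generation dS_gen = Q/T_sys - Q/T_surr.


dS_sys = 3509.1140/367.3220 = 9.5532 kJ/K
dS_surr = -3509.1140/587.7030 = -5.9709 kJ/K
dS_gen = 9.5532 - 5.9709 = 3.5823 kJ/K (irreversible)

dS_gen = 3.5823 kJ/K, irreversible


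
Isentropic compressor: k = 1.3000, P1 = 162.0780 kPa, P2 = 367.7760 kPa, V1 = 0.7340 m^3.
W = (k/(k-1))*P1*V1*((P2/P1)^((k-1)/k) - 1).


(k-1)/k = 0.2308
(P2/P1)^exp = 1.2082
W = 4.3333 * 162.0780 * 0.7340 * (1.2082 - 1) = 107.3054 kJ

107.3054 kJ


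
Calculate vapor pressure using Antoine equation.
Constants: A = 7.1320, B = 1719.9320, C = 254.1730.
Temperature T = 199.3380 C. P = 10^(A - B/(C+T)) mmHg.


C+T = 453.5110
B/(C+T) = 3.7925
log10(P) = 7.1320 - 3.7925 = 3.3395
P = 10^3.3395 = 2185.3383 mmHg

2185.3383 mmHg


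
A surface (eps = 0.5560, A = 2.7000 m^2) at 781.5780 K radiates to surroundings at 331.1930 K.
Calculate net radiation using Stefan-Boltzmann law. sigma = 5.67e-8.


T^4 = 3.7316e+11
Tsurr^4 = 1.2032e+10
Q = 0.5560 * 5.67e-8 * 2.7000 * 3.6112e+11 = 30738.1161 W

30738.1161 W


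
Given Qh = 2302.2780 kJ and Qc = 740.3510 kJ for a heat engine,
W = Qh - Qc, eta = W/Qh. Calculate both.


W = 2302.2780 - 740.3510 = 1561.9270 kJ
eta = 1561.9270 / 2302.2780 = 0.6784 = 67.8427%

W = 1561.9270 kJ, eta = 67.8427%


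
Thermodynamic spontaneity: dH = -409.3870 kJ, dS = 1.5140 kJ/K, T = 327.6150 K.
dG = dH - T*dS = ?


T*dS = 327.6150 * 1.5140 = 496.0091 kJ
dG = -409.3870 - 496.0091 = -905.3961 kJ (spontaneous)

dG = -905.3961 kJ, spontaneous


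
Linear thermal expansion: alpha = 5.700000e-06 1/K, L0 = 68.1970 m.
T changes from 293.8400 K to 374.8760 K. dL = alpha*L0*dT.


dT = 81.0360 K
dL = 5.700000e-06 * 68.1970 * 81.0360 = 0.031501 m
L_final = 68.228501 m

dL = 0.031501 m


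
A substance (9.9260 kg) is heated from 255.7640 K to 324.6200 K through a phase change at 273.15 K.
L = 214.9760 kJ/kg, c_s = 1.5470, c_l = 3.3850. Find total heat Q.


Q1 (sensible, solid) = 9.9260 * 1.5470 * 17.3860 = 266.9711 kJ
Q2 (latent) = 9.9260 * 214.9760 = 2133.8518 kJ
Q3 (sensible, liquid) = 9.9260 * 3.3850 * 51.4700 = 1729.3668 kJ
Q_total = 4130.1897 kJ

4130.1897 kJ


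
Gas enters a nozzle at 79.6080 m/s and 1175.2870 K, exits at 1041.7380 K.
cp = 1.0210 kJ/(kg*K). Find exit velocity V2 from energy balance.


dT = 133.5490 K
2*cp*1000*dT = 272707.0580
V1^2 = 6337.4337
V2 = sqrt(279044.4917) = 528.2466 m/s

528.2466 m/s


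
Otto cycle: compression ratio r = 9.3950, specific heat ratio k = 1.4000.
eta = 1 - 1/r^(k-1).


r^(k-1) = 2.4500
eta = 1 - 1/2.4500 = 0.5918 = 59.1830%

59.1830%


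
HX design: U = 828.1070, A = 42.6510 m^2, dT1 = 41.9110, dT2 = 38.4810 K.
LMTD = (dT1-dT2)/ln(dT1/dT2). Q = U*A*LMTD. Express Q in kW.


LMTD = 40.1716 K
Q = 828.1070 * 42.6510 * 40.1716 = 1418844.4183 W = 1418.8444 kW

1418.8444 kW


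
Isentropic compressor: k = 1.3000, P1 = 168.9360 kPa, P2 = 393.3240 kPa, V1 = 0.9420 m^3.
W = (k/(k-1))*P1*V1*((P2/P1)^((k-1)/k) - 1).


(k-1)/k = 0.2308
(P2/P1)^exp = 1.2153
W = 4.3333 * 168.9360 * 0.9420 * (1.2153 - 1) = 148.4998 kJ

148.4998 kJ


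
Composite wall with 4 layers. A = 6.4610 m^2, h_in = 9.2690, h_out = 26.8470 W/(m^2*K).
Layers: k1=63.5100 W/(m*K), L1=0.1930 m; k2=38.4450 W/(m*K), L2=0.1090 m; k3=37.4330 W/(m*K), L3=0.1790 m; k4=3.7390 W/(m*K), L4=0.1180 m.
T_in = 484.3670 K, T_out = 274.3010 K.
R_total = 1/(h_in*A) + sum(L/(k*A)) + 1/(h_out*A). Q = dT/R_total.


R_conv_in = 1/(9.2690*6.4610) = 0.0167
R_1 = 0.1930/(63.5100*6.4610) = 0.0005
R_2 = 0.1090/(38.4450*6.4610) = 0.0004
R_3 = 0.1790/(37.4330*6.4610) = 0.0007
R_4 = 0.1180/(3.7390*6.4610) = 0.0049
R_conv_out = 1/(26.8470*6.4610) = 0.0058
R_total = 0.0290 K/W
Q = 210.0660 / 0.0290 = 7244.3959 W

R_total = 0.0290 K/W, Q = 7244.3959 W


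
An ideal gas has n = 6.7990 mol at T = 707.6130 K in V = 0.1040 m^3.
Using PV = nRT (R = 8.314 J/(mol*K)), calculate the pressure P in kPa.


P = nRT/V = 6.7990 * 8.314 * 707.6130 / 0.1040
= 39999.1594 / 0.1040 = 384607.3018 Pa = 384.6073 kPa

384.6073 kPa


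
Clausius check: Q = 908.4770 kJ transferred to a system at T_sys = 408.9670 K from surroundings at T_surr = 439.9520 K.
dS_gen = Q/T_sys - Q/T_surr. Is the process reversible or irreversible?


dS_sys = 908.4770/408.9670 = 2.2214 kJ/K
dS_surr = -908.4770/439.9520 = -2.0649 kJ/K
dS_gen = 2.2214 - 2.0649 = 0.1564 kJ/K (irreversible)

dS_gen = 0.1564 kJ/K, irreversible


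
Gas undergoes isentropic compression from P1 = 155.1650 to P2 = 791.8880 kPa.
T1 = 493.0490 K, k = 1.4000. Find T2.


(k-1)/k = 0.2857
(P2/P1)^exp = 1.5931
T2 = 493.0490 * 1.5931 = 785.4864 K

785.4864 K


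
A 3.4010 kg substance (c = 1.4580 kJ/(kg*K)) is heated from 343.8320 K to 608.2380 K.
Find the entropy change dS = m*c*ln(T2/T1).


T2/T1 = 1.7690
ln(T2/T1) = 0.5704
dS = 3.4010 * 1.4580 * 0.5704 = 2.8285 kJ/K

2.8285 kJ/K


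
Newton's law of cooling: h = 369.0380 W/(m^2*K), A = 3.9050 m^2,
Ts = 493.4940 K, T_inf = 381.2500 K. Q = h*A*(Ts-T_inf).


dT = 112.2440 K
Q = 369.0380 * 3.9050 * 112.2440 = 161754.0865 W

161754.0865 W


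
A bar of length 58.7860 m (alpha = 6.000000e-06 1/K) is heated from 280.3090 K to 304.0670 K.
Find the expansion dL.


dT = 23.7580 K
dL = 6.000000e-06 * 58.7860 * 23.7580 = 0.008380 m
L_final = 58.794380 m

dL = 0.008380 m


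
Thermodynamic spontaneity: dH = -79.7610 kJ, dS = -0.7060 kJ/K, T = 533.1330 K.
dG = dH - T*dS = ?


T*dS = 533.1330 * -0.7060 = -376.3919 kJ
dG = -79.7610 + 376.3919 = 296.6309 kJ (non-spontaneous)

dG = 296.6309 kJ, non-spontaneous


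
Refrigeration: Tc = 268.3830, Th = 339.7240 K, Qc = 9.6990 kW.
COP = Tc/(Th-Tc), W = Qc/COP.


COP = 268.3830 / 71.3410 = 3.7620
W = 9.6990 / 3.7620 = 2.5782 kW

COP = 3.7620, W = 2.5782 kW


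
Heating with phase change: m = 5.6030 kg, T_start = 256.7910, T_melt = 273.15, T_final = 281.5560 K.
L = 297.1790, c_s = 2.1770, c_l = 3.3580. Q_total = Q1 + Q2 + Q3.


Q1 (sensible, solid) = 5.6030 * 2.1770 * 16.3590 = 199.5427 kJ
Q2 (latent) = 5.6030 * 297.1790 = 1665.0939 kJ
Q3 (sensible, liquid) = 5.6030 * 3.3580 * 8.4060 = 158.1578 kJ
Q_total = 2022.7944 kJ

2022.7944 kJ


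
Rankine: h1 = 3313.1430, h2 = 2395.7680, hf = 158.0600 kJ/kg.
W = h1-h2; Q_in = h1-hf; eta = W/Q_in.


W = 917.3750 kJ/kg
Q_in = 3155.0830 kJ/kg
eta = 0.2908 = 29.0761%

eta = 29.0761%


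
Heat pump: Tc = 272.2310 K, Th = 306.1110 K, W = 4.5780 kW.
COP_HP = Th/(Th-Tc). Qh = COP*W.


COP = 306.1110 / 33.8800 = 9.0352
Qh = 9.0352 * 4.5780 = 41.3629 kW

COP = 9.0352, Qh = 41.3629 kW


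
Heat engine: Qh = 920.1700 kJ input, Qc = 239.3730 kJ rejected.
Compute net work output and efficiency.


W = 920.1700 - 239.3730 = 680.7970 kJ
eta = 680.7970 / 920.1700 = 0.7399 = 73.9860%

W = 680.7970 kJ, eta = 73.9860%


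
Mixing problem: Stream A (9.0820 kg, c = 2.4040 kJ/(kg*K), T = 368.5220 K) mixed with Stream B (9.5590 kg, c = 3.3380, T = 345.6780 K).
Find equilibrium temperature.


num = 19075.8616
den = 53.7411
Tf = 354.9587 K

354.9587 K


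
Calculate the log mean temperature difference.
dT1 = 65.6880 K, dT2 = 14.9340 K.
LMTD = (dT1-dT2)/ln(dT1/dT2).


dT1/dT2 = 4.3986
ln(dT1/dT2) = 1.4813
LMTD = 50.7540 / 1.4813 = 34.2637 K

34.2637 K


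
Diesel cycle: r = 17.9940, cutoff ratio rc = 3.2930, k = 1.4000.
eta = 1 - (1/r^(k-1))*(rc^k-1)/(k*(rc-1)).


r^(k-1) = 3.1772
rc^k = 5.3043
eta = 0.5780 = 57.7993%

57.7993%


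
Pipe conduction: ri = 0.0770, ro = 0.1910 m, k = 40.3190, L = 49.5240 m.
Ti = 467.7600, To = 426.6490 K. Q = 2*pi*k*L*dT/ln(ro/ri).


dT = 41.1110 K
ln(ro/ri) = 0.9085
Q = 2*pi*40.3190*49.5240*41.1110 / 0.9085 = 567745.5502 W

567745.5502 W


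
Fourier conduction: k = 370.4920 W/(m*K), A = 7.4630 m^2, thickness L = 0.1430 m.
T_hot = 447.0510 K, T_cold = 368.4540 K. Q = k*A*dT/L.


dT = 78.5970 K
Q = 370.4920 * 7.4630 * 78.5970 / 0.1430 = 1519715.2043 W

1519715.2043 W


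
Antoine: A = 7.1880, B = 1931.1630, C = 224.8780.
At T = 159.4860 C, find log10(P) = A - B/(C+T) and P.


C+T = 384.3640
B/(C+T) = 5.0243
log10(P) = 7.1880 - 5.0243 = 2.1637
P = 10^2.1637 = 145.7781 mmHg

145.7781 mmHg


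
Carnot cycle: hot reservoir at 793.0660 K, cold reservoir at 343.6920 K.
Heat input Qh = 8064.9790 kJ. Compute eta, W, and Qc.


eta = 1 - 343.6920/793.0660 = 0.5666
W = 0.5666 * 8064.9790 = 4569.8490 kJ
Qc = 8064.9790 - 4569.8490 = 3495.1300 kJ

eta = 56.6629%, W = 4569.8490 kJ, Qc = 3495.1300 kJ


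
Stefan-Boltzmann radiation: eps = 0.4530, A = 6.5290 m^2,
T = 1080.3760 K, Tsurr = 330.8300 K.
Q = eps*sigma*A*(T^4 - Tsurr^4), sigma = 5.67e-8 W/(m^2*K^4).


T^4 = 1.3624e+12
Tsurr^4 = 1.1979e+10
Q = 0.4530 * 5.67e-8 * 6.5290 * 1.3504e+12 = 226460.3399 W

226460.3399 W


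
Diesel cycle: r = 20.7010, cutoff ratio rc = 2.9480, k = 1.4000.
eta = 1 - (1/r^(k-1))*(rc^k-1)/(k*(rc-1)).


r^(k-1) = 3.3604
rc^k = 4.5430
eta = 0.6134 = 61.3409%

61.3409%


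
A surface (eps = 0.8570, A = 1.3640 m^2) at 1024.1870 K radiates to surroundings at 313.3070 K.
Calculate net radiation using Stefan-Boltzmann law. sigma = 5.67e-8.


T^4 = 1.1003e+12
Tsurr^4 = 9.6356e+09
Q = 0.8570 * 5.67e-8 * 1.3640 * 1.0907e+12 = 72289.5215 W

72289.5215 W


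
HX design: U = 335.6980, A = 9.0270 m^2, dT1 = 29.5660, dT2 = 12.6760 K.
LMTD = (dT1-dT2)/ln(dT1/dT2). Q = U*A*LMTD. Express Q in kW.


LMTD = 19.9430 K
Q = 335.6980 * 9.0270 * 19.9430 = 60434.1225 W = 60.4341 kW

60.4341 kW


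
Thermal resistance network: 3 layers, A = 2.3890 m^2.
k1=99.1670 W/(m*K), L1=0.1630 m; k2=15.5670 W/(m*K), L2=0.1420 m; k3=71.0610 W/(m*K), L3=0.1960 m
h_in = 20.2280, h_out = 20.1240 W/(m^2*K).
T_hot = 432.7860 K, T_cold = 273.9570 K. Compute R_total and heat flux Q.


R_conv_in = 1/(20.2280*2.3890) = 0.0207
R_1 = 0.1630/(99.1670*2.3890) = 0.0007
R_2 = 0.1420/(15.5670*2.3890) = 0.0038
R_3 = 0.1960/(71.0610*2.3890) = 0.0012
R_conv_out = 1/(20.1240*2.3890) = 0.0208
R_total = 0.0472 K/W
Q = 158.8290 / 0.0472 = 3368.2687 W

R_total = 0.0472 K/W, Q = 3368.2687 W


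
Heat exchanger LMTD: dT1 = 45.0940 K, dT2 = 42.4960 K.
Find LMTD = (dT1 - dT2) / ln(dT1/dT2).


dT1/dT2 = 1.0611
ln(dT1/dT2) = 0.0593
LMTD = 2.5980 / 0.0593 = 43.7822 K

43.7822 K


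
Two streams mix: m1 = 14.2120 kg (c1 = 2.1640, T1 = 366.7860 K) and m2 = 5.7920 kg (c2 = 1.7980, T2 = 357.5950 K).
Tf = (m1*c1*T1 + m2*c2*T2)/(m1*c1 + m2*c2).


num = 15004.4184
den = 41.1688
Tf = 364.4611 K

364.4611 K


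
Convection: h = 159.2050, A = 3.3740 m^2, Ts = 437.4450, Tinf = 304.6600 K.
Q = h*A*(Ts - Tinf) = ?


dT = 132.7850 K
Q = 159.2050 * 3.3740 * 132.7850 = 71326.4812 W

71326.4812 W


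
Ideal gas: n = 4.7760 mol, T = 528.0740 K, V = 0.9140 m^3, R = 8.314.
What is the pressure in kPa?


P = nRT/V = 4.7760 * 8.314 * 528.0740 / 0.9140
= 20968.5850 / 0.9140 = 22941.5590 Pa = 22.9416 kPa

22.9416 kPa


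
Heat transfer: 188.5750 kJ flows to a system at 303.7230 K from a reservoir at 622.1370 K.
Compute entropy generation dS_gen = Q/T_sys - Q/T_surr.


dS_sys = 188.5750/303.7230 = 0.6209 kJ/K
dS_surr = -188.5750/622.1370 = -0.3031 kJ/K
dS_gen = 0.6209 - 0.3031 = 0.3178 kJ/K (irreversible)

dS_gen = 0.3178 kJ/K, irreversible


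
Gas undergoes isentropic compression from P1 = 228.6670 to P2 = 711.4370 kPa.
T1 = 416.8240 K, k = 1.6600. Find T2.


(k-1)/k = 0.3976
(P2/P1)^exp = 1.5703
T2 = 416.8240 * 1.5703 = 654.5429 K

654.5429 K


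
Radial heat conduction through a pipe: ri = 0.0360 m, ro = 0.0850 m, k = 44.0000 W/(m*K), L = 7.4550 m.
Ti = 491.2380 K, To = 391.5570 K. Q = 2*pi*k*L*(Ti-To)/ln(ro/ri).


dT = 99.6810 K
ln(ro/ri) = 0.8591
Q = 2*pi*44.0000*7.4550*99.6810 / 0.8591 = 239129.1514 W

239129.1514 W


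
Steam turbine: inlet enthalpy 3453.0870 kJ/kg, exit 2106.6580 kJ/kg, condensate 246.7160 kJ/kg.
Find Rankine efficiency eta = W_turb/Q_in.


W = 1346.4290 kJ/kg
Q_in = 3206.3710 kJ/kg
eta = 0.4199 = 41.9923%

eta = 41.9923%


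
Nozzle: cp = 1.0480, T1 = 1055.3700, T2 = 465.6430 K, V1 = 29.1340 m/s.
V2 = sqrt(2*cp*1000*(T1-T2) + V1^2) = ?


dT = 589.7270 K
2*cp*1000*dT = 1236067.7920
V1^2 = 848.7900
V2 = sqrt(1236916.5820) = 1112.1675 m/s

1112.1675 m/s


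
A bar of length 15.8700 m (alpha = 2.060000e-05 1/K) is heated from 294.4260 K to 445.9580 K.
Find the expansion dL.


dT = 151.5320 K
dL = 2.060000e-05 * 15.8700 * 151.5320 = 0.049539 m
L_final = 15.919539 m

dL = 0.049539 m


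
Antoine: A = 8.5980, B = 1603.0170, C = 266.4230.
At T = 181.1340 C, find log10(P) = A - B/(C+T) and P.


C+T = 447.5570
B/(C+T) = 3.5817
log10(P) = 8.5980 - 3.5817 = 5.0163
P = 10^5.0163 = 103823.4182 mmHg

103823.4182 mmHg


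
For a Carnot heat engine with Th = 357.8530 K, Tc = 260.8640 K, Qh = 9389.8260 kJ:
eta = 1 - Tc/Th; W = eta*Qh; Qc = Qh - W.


eta = 1 - 260.8640/357.8530 = 0.2710
W = 0.2710 * 9389.8260 = 2544.9272 kJ
Qc = 9389.8260 - 2544.9272 = 6844.8988 kJ

eta = 27.1030%, W = 2544.9272 kJ, Qc = 6844.8988 kJ


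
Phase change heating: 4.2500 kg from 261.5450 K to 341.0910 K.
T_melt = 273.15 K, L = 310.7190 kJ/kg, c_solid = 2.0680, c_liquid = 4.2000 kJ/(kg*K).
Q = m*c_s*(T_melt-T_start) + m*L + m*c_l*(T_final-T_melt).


Q1 (sensible, solid) = 4.2500 * 2.0680 * 11.6050 = 101.9963 kJ
Q2 (latent) = 4.2500 * 310.7190 = 1320.5557 kJ
Q3 (sensible, liquid) = 4.2500 * 4.2000 * 67.9410 = 1212.7469 kJ
Q_total = 2635.2989 kJ

2635.2989 kJ


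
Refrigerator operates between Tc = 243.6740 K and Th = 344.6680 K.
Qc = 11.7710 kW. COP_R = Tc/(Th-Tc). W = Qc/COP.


COP = 243.6740 / 100.9940 = 2.4128
W = 11.7710 / 2.4128 = 4.8787 kW

COP = 2.4128, W = 4.8787 kW


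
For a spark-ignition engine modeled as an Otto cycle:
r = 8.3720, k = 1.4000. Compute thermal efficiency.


r^(k-1) = 2.3395
eta = 1 - 1/2.3395 = 0.5726 = 57.2567%

57.2567%


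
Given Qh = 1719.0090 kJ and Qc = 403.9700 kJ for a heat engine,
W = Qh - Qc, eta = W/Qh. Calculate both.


W = 1719.0090 - 403.9700 = 1315.0390 kJ
eta = 1315.0390 / 1719.0090 = 0.7650 = 76.4998%

W = 1315.0390 kJ, eta = 76.4998%


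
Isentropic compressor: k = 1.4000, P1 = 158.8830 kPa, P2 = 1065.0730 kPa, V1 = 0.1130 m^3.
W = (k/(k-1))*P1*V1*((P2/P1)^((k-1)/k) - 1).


(k-1)/k = 0.2857
(P2/P1)^exp = 1.7222
W = 3.5000 * 158.8830 * 0.1130 * (1.7222 - 1) = 45.3824 kJ

45.3824 kJ


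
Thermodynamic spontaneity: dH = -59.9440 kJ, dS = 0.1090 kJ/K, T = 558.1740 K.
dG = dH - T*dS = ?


T*dS = 558.1740 * 0.1090 = 60.8410 kJ
dG = -59.9440 - 60.8410 = -120.7850 kJ (spontaneous)

dG = -120.7850 kJ, spontaneous


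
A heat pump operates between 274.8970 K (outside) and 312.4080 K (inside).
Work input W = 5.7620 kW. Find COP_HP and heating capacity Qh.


COP = 312.4080 / 37.5110 = 8.3284
Qh = 8.3284 * 5.7620 = 47.9885 kW

COP = 8.3284, Qh = 47.9885 kW


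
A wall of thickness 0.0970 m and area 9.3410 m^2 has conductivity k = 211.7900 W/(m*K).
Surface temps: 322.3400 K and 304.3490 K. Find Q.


dT = 17.9910 K
Q = 211.7900 * 9.3410 * 17.9910 / 0.0970 = 366929.2994 W

366929.2994 W


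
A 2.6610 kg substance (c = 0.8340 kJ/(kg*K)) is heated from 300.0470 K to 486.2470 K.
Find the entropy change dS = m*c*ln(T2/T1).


T2/T1 = 1.6206
ln(T2/T1) = 0.4828
dS = 2.6610 * 0.8340 * 0.4828 = 1.0714 kJ/K

1.0714 kJ/K


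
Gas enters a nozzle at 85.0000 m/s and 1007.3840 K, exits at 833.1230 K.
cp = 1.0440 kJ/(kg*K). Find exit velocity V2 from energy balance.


dT = 174.2610 K
2*cp*1000*dT = 363856.9680
V1^2 = 7225.0000
V2 = sqrt(371081.9680) = 609.1650 m/s

609.1650 m/s


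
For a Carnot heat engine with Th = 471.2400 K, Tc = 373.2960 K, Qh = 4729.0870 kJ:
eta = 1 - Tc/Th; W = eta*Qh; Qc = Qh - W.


eta = 1 - 373.2960/471.2400 = 0.2078
W = 0.2078 * 4729.0870 = 982.9083 kJ
Qc = 4729.0870 - 982.9083 = 3746.1787 kJ

eta = 20.7843%, W = 982.9083 kJ, Qc = 3746.1787 kJ


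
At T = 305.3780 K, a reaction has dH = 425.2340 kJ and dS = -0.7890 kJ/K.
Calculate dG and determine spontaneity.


T*dS = 305.3780 * -0.7890 = -240.9432 kJ
dG = 425.2340 + 240.9432 = 666.1772 kJ (non-spontaneous)

dG = 666.1772 kJ, non-spontaneous


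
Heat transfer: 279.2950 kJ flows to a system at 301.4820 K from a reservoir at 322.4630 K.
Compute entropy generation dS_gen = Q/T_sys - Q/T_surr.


dS_sys = 279.2950/301.4820 = 0.9264 kJ/K
dS_surr = -279.2950/322.4630 = -0.8661 kJ/K
dS_gen = 0.9264 - 0.8661 = 0.0603 kJ/K (irreversible)

dS_gen = 0.0603 kJ/K, irreversible


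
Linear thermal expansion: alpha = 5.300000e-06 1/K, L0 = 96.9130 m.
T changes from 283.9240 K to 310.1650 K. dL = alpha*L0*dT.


dT = 26.2410 K
dL = 5.300000e-06 * 96.9130 * 26.2410 = 0.013478 m
L_final = 96.926478 m

dL = 0.013478 m


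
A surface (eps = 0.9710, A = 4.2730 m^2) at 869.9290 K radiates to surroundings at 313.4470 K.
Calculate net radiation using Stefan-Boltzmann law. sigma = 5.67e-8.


T^4 = 5.7271e+11
Tsurr^4 = 9.6529e+09
Q = 0.9710 * 5.67e-8 * 4.2730 * 5.6306e+11 = 132461.0278 W

132461.0278 W


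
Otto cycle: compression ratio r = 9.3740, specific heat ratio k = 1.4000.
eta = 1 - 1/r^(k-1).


r^(k-1) = 2.4478
eta = 1 - 1/2.4478 = 0.5915 = 59.1464%

59.1464%


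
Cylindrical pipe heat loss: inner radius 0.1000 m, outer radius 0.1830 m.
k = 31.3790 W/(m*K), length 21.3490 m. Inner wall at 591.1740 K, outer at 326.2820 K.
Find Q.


dT = 264.8920 K
ln(ro/ri) = 0.6043
Q = 2*pi*31.3790*21.3490*264.8920 / 0.6043 = 1845020.8489 W

1845020.8489 W


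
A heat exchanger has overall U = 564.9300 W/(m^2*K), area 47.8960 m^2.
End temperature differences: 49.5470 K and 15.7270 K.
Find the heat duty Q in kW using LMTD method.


LMTD = 29.4717 K
Q = 564.9300 * 47.8960 * 29.4717 = 797441.1070 W = 797.4411 kW

797.4411 kW


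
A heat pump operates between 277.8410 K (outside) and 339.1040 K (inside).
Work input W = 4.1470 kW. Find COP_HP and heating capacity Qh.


COP = 339.1040 / 61.2630 = 5.5352
Qh = 5.5352 * 4.1470 = 22.9545 kW

COP = 5.5352, Qh = 22.9545 kW


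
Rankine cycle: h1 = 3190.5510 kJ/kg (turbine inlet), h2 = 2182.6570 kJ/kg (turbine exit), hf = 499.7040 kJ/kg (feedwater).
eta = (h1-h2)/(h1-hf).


W = 1007.8940 kJ/kg
Q_in = 2690.8470 kJ/kg
eta = 0.3746 = 37.4564%

eta = 37.4564%


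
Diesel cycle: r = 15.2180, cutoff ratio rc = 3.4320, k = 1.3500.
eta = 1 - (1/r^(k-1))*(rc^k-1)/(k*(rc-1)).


r^(k-1) = 2.5931
rc^k = 5.2843
eta = 0.4968 = 49.6779%

49.6779%


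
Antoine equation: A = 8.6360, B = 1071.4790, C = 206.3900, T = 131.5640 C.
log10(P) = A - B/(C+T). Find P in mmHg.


C+T = 337.9540
B/(C+T) = 3.1705
log10(P) = 8.6360 - 3.1705 = 5.4655
P = 10^5.4655 = 292087.0487 mmHg

292087.0487 mmHg


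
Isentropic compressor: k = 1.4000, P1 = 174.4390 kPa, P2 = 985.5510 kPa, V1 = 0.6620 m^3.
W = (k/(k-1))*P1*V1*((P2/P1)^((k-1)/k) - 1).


(k-1)/k = 0.2857
(P2/P1)^exp = 1.6401
W = 3.5000 * 174.4390 * 0.6620 * (1.6401 - 1) = 258.7079 kJ

258.7079 kJ


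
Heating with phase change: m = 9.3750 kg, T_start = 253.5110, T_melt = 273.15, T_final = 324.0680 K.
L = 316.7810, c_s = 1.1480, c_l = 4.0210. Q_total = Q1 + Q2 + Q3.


Q1 (sensible, solid) = 9.3750 * 1.1480 * 19.6390 = 211.3647 kJ
Q2 (latent) = 9.3750 * 316.7810 = 2969.8219 kJ
Q3 (sensible, liquid) = 9.3750 * 4.0210 * 50.9180 = 1919.4495 kJ
Q_total = 5100.6361 kJ

5100.6361 kJ


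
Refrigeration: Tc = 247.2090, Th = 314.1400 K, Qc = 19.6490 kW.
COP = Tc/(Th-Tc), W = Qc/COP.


COP = 247.2090 / 66.9310 = 3.6935
W = 19.6490 / 3.6935 = 5.3199 kW

COP = 3.6935, W = 5.3199 kW


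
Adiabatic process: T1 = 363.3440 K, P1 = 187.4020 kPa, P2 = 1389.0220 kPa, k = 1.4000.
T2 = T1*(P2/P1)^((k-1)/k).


(k-1)/k = 0.2857
(P2/P1)^exp = 1.7724
T2 = 363.3440 * 1.7724 = 643.9777 K

643.9777 K


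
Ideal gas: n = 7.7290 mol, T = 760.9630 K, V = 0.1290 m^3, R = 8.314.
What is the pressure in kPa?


P = nRT/V = 7.7290 * 8.314 * 760.9630 / 0.1290
= 48898.6499 / 0.1290 = 379059.3014 Pa = 379.0593 kPa

379.0593 kPa


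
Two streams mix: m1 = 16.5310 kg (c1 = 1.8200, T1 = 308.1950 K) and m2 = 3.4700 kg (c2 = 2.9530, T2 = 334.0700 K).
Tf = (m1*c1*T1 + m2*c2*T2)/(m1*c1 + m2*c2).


num = 12695.6694
den = 40.3333
Tf = 314.7687 K

314.7687 K


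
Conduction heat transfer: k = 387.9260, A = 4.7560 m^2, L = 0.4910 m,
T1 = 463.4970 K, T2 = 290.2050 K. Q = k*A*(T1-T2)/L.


dT = 173.2920 K
Q = 387.9260 * 4.7560 * 173.2920 / 0.4910 = 651160.0625 W

651160.0625 W


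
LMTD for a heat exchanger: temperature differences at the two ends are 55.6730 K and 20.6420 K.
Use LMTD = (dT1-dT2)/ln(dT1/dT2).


dT1/dT2 = 2.6971
ln(dT1/dT2) = 0.9922
LMTD = 35.0310 / 0.9922 = 35.3075 K

35.3075 K


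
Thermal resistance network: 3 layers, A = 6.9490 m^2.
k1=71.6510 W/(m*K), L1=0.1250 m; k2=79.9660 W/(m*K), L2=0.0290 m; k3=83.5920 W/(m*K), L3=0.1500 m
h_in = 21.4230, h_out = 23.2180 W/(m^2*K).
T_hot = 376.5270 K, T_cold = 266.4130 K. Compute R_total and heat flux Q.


R_conv_in = 1/(21.4230*6.9490) = 0.0067
R_1 = 0.1250/(71.6510*6.9490) = 0.0003
R_2 = 0.0290/(79.9660*6.9490) = 5.2188e-05
R_3 = 0.1500/(83.5920*6.9490) = 0.0003
R_conv_out = 1/(23.2180*6.9490) = 0.0062
R_total = 0.0135 K/W
Q = 110.1140 / 0.0135 = 8170.6162 W

R_total = 0.0135 K/W, Q = 8170.6162 W


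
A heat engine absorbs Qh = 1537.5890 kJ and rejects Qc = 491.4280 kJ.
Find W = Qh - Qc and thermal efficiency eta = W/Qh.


W = 1537.5890 - 491.4280 = 1046.1610 kJ
eta = 1046.1610 / 1537.5890 = 0.6804 = 68.0391%

W = 1046.1610 kJ, eta = 68.0391%


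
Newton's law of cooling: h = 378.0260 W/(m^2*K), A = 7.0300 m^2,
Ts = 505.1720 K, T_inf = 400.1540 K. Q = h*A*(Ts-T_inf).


dT = 105.0180 K
Q = 378.0260 * 7.0300 * 105.0180 = 279087.7273 W

279087.7273 W


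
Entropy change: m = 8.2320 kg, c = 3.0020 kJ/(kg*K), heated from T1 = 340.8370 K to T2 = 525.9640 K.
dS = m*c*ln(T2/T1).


T2/T1 = 1.5432
ln(T2/T1) = 0.4338
dS = 8.2320 * 3.0020 * 0.4338 = 10.7210 kJ/K

10.7210 kJ/K


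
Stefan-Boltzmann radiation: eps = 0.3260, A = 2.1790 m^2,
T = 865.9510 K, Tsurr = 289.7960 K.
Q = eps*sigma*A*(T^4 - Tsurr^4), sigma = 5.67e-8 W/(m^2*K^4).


T^4 = 5.6231e+11
Tsurr^4 = 7.0529e+09
Q = 0.3260 * 5.67e-8 * 2.1790 * 5.5525e+11 = 22363.9967 W

22363.9967 W


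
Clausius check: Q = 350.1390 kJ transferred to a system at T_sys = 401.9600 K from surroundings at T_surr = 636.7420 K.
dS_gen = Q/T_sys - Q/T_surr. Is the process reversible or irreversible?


dS_sys = 350.1390/401.9600 = 0.8711 kJ/K
dS_surr = -350.1390/636.7420 = -0.5499 kJ/K
dS_gen = 0.8711 - 0.5499 = 0.3212 kJ/K (irreversible)

dS_gen = 0.3212 kJ/K, irreversible


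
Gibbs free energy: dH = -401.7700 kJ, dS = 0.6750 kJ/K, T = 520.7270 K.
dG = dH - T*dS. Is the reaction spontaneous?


T*dS = 520.7270 * 0.6750 = 351.4907 kJ
dG = -401.7700 - 351.4907 = -753.2607 kJ (spontaneous)

dG = -753.2607 kJ, spontaneous


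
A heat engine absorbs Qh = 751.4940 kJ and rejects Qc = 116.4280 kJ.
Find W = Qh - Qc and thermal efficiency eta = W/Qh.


W = 751.4940 - 116.4280 = 635.0660 kJ
eta = 635.0660 / 751.4940 = 0.8451 = 84.5071%

W = 635.0660 kJ, eta = 84.5071%


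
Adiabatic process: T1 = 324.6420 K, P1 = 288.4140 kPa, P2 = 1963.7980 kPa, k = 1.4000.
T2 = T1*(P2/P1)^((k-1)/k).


(k-1)/k = 0.2857
(P2/P1)^exp = 1.7299
T2 = 324.6420 * 1.7299 = 561.6008 K

561.6008 K


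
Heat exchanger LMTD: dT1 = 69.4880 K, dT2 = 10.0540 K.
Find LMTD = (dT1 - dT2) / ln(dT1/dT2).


dT1/dT2 = 6.9115
ln(dT1/dT2) = 1.9332
LMTD = 59.4340 / 1.9332 = 30.7441 K

30.7441 K


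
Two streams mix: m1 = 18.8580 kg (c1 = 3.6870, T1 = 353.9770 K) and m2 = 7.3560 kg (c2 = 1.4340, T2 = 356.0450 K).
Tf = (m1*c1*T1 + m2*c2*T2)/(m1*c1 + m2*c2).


num = 28367.5668
den = 80.0779
Tf = 354.2494 K

354.2494 K


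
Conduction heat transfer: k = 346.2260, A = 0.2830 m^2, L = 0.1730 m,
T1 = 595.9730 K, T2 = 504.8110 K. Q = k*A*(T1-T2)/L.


dT = 91.1620 K
Q = 346.2260 * 0.2830 * 91.1620 / 0.1730 = 51631.3945 W

51631.3945 W


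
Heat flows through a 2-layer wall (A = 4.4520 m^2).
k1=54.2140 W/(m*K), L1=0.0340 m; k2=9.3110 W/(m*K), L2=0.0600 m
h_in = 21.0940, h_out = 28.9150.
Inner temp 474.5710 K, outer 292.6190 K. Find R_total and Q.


R_conv_in = 1/(21.0940*4.4520) = 0.0106
R_1 = 0.0340/(54.2140*4.4520) = 0.0001
R_2 = 0.0600/(9.3110*4.4520) = 0.0014
R_conv_out = 1/(28.9150*4.4520) = 0.0078
R_total = 0.0200 K/W
Q = 181.9520 / 0.0200 = 9095.3418 W

R_total = 0.0200 K/W, Q = 9095.3418 W


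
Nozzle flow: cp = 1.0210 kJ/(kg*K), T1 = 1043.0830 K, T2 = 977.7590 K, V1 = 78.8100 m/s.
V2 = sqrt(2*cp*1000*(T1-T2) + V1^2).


dT = 65.3240 K
2*cp*1000*dT = 133391.6080
V1^2 = 6211.0161
V2 = sqrt(139602.6241) = 373.6343 m/s

373.6343 m/s


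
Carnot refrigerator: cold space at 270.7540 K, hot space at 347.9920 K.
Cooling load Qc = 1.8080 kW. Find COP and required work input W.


COP = 270.7540 / 77.2380 = 3.5055
W = 1.8080 / 3.5055 = 0.5158 kW

COP = 3.5055, W = 0.5158 kW


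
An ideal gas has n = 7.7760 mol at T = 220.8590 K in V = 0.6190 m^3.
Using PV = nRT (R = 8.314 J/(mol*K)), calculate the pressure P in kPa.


P = nRT/V = 7.7760 * 8.314 * 220.8590 / 0.6190
= 14278.4601 / 0.6190 = 23066.9792 Pa = 23.0670 kPa

23.0670 kPa


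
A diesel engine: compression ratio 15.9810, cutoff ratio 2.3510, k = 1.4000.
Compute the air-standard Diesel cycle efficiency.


r^(k-1) = 3.0300
rc^k = 3.3094
eta = 0.5970 = 59.7023%

59.7023%


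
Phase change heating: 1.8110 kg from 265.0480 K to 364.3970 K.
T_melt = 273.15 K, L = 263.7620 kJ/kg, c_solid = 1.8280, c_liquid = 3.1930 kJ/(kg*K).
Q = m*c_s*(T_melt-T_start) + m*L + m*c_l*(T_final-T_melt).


Q1 (sensible, solid) = 1.8110 * 1.8280 * 8.1020 = 26.8217 kJ
Q2 (latent) = 1.8110 * 263.7620 = 477.6730 kJ
Q3 (sensible, liquid) = 1.8110 * 3.1930 * 91.2470 = 527.6379 kJ
Q_total = 1032.1326 kJ

1032.1326 kJ


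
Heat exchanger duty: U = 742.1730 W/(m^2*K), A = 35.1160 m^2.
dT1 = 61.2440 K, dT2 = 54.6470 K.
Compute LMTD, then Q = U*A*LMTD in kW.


LMTD = 57.8829 K
Q = 742.1730 * 35.1160 * 57.8829 = 1508551.5499 W = 1508.5515 kW

1508.5515 kW


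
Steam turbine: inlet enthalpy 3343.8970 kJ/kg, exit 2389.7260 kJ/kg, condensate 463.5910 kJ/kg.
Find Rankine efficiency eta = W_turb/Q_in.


W = 954.1710 kJ/kg
Q_in = 2880.3060 kJ/kg
eta = 0.3313 = 33.1274%

eta = 33.1274%


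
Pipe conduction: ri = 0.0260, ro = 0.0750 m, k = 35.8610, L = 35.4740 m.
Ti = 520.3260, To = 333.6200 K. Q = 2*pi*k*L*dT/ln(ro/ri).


dT = 186.7060 K
ln(ro/ri) = 1.0594
Q = 2*pi*35.8610*35.4740*186.7060 / 1.0594 = 1408685.9583 W

1408685.9583 W


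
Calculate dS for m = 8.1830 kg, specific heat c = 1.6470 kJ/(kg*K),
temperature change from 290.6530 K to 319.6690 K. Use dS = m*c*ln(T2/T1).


T2/T1 = 1.0998
ln(T2/T1) = 0.0952
dS = 8.1830 * 1.6470 * 0.0952 = 1.2825 kJ/K

1.2825 kJ/K


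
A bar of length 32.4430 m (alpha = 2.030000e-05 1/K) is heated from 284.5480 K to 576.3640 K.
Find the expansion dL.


dT = 291.8160 K
dL = 2.030000e-05 * 32.4430 * 291.8160 = 0.192188 m
L_final = 32.635188 m

dL = 0.192188 m


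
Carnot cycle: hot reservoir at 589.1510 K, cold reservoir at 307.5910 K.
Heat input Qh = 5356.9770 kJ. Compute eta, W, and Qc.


eta = 1 - 307.5910/589.1510 = 0.4779
W = 0.4779 * 5356.9770 = 2560.1424 kJ
Qc = 5356.9770 - 2560.1424 = 2796.8346 kJ

eta = 47.7908%, W = 2560.1424 kJ, Qc = 2796.8346 kJ


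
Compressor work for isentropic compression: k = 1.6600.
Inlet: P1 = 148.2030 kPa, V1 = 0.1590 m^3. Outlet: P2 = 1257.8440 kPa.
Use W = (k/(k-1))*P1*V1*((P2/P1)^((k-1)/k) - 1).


(k-1)/k = 0.3976
(P2/P1)^exp = 2.3403
W = 2.5152 * 148.2030 * 0.1590 * (2.3403 - 1) = 79.4360 kJ

79.4360 kJ


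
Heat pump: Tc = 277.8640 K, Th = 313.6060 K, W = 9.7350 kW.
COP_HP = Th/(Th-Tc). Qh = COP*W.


COP = 313.6060 / 35.7420 = 8.7742
Qh = 8.7742 * 9.7350 = 85.4164 kW

COP = 8.7742, Qh = 85.4164 kW


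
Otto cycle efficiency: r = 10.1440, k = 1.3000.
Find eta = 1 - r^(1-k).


r^(k-1) = 2.0038
eta = 1 - 1/2.0038 = 0.5010 = 50.0958%

50.0958%


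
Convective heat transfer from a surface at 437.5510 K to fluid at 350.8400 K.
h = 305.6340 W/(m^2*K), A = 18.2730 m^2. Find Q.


dT = 86.7110 K
Q = 305.6340 * 18.2730 * 86.7110 = 484267.9355 W

484267.9355 W


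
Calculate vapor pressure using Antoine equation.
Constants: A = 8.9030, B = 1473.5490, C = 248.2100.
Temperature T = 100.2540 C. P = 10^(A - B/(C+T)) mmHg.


C+T = 348.4640
B/(C+T) = 4.2287
log10(P) = 8.9030 - 4.2287 = 4.6743
P = 10^4.6743 = 47239.1481 mmHg

47239.1481 mmHg


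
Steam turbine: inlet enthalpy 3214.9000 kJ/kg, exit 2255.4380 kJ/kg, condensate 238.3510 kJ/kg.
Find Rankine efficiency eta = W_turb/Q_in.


W = 959.4620 kJ/kg
Q_in = 2976.5490 kJ/kg
eta = 0.3223 = 32.2340%

eta = 32.2340%


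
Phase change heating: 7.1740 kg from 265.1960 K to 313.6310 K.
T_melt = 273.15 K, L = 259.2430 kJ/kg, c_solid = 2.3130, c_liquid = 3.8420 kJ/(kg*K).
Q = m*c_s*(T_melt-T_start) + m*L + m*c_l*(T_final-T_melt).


Q1 (sensible, solid) = 7.1740 * 2.3130 * 7.9540 = 131.9844 kJ
Q2 (latent) = 7.1740 * 259.2430 = 1859.8093 kJ
Q3 (sensible, liquid) = 7.1740 * 3.8420 * 40.4810 = 1115.7579 kJ
Q_total = 3107.5516 kJ

3107.5516 kJ


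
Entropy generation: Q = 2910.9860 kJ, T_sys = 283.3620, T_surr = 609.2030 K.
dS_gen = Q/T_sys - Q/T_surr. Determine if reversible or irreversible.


dS_sys = 2910.9860/283.3620 = 10.2730 kJ/K
dS_surr = -2910.9860/609.2030 = -4.7784 kJ/K
dS_gen = 10.2730 - 4.7784 = 5.4947 kJ/K (irreversible)

dS_gen = 5.4947 kJ/K, irreversible


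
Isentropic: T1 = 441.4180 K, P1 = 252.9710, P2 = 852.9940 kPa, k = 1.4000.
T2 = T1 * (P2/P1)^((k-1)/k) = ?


(k-1)/k = 0.2857
(P2/P1)^exp = 1.4152
T2 = 441.4180 * 1.4152 = 624.7000 K

624.7000 K


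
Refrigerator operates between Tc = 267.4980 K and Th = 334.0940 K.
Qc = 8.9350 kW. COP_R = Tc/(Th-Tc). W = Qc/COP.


COP = 267.4980 / 66.5960 = 4.0167
W = 8.9350 / 4.0167 = 2.2244 kW

COP = 4.0167, W = 2.2244 kW


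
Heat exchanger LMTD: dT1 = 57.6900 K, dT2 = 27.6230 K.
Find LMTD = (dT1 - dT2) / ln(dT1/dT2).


dT1/dT2 = 2.0885
ln(dT1/dT2) = 0.7364
LMTD = 30.0670 / 0.7364 = 40.8278 K

40.8278 K


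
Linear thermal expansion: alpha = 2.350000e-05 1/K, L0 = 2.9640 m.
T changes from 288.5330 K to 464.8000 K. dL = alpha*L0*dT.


dT = 176.2670 K
dL = 2.350000e-05 * 2.9640 * 176.2670 = 0.012278 m
L_final = 2.976278 m

dL = 0.012278 m


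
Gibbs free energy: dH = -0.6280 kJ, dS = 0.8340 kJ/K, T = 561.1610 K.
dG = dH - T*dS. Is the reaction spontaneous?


T*dS = 561.1610 * 0.8340 = 468.0083 kJ
dG = -0.6280 - 468.0083 = -468.6363 kJ (spontaneous)

dG = -468.6363 kJ, spontaneous


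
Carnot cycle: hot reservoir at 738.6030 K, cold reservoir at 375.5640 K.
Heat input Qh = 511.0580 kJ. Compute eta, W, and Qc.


eta = 1 - 375.5640/738.6030 = 0.4915
W = 0.4915 * 511.0580 = 251.1958 kJ
Qc = 511.0580 - 251.1958 = 259.8622 kJ

eta = 49.1521%, W = 251.1958 kJ, Qc = 259.8622 kJ


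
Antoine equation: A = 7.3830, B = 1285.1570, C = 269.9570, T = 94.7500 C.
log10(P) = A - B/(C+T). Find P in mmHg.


C+T = 364.7070
B/(C+T) = 3.5238
log10(P) = 7.3830 - 3.5238 = 3.8592
P = 10^3.8592 = 7230.9144 mmHg

7230.9144 mmHg


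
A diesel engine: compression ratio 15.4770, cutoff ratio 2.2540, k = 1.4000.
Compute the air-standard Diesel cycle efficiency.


r^(k-1) = 2.9914
rc^k = 3.1199
eta = 0.5963 = 59.6348%

59.6348%


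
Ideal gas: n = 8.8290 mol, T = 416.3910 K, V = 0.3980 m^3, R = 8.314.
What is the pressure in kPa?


P = nRT/V = 8.8290 * 8.314 * 416.3910 / 0.3980
= 30564.8924 / 0.3980 = 76796.2120 Pa = 76.7962 kPa

76.7962 kPa


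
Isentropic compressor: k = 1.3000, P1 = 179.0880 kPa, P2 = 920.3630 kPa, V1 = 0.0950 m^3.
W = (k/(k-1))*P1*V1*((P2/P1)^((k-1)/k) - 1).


(k-1)/k = 0.2308
(P2/P1)^exp = 1.4590
W = 4.3333 * 179.0880 * 0.0950 * (1.4590 - 1) = 33.8388 kJ

33.8388 kJ


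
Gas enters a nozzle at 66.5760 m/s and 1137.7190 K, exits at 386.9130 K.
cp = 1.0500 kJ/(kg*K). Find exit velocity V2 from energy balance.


dT = 750.8060 K
2*cp*1000*dT = 1576692.6000
V1^2 = 4432.3638
V2 = sqrt(1581124.9638) = 1257.4279 m/s

1257.4279 m/s


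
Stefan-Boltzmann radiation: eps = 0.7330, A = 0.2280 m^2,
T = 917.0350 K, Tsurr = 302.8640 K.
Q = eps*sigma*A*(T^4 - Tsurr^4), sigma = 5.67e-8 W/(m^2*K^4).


T^4 = 7.0720e+11
Tsurr^4 = 8.4138e+09
Q = 0.7330 * 5.67e-8 * 0.2280 * 6.9879e+11 = 6621.6715 W

6621.6715 W


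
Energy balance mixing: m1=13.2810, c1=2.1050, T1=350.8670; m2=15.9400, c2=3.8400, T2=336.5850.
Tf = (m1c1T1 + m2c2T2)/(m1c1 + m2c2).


num = 30411.2483
den = 89.1661
Tf = 341.0629 K

341.0629 K


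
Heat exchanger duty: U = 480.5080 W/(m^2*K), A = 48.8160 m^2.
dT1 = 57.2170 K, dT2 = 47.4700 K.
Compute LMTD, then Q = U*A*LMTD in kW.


LMTD = 52.1919 K
Q = 480.5080 * 48.8160 * 52.1919 = 1224238.1319 W = 1224.2381 kW

1224.2381 kW


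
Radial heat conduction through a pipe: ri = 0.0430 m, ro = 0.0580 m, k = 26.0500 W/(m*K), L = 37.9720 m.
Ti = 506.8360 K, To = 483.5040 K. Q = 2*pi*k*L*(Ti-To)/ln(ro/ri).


dT = 23.3320 K
ln(ro/ri) = 0.2992
Q = 2*pi*26.0500*37.9720*23.3320 / 0.2992 = 484595.2898 W

484595.2898 W


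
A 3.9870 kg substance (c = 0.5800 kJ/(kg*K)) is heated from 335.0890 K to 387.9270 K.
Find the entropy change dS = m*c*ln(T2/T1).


T2/T1 = 1.1577
ln(T2/T1) = 0.1464
dS = 3.9870 * 0.5800 * 0.1464 = 0.3386 kJ/K

0.3386 kJ/K


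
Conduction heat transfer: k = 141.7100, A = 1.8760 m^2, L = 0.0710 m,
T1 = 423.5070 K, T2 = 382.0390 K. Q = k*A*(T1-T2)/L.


dT = 41.4680 K
Q = 141.7100 * 1.8760 * 41.4680 / 0.0710 = 155270.1860 W

155270.1860 W


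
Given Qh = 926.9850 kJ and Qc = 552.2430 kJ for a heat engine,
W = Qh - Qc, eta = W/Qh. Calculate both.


W = 926.9850 - 552.2430 = 374.7420 kJ
eta = 374.7420 / 926.9850 = 0.4043 = 40.4259%

W = 374.7420 kJ, eta = 40.4259%


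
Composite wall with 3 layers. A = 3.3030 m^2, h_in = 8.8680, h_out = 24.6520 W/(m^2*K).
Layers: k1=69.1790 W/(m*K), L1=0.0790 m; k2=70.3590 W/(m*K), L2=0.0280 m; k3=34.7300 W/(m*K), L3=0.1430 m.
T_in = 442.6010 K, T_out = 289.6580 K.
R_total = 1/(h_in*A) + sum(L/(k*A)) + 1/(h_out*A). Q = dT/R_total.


R_conv_in = 1/(8.8680*3.3030) = 0.0341
R_1 = 0.0790/(69.1790*3.3030) = 0.0003
R_2 = 0.0280/(70.3590*3.3030) = 0.0001
R_3 = 0.1430/(34.7300*3.3030) = 0.0012
R_conv_out = 1/(24.6520*3.3030) = 0.0123
R_total = 0.0481 K/W
Q = 152.9430 / 0.0481 = 3177.4330 W

R_total = 0.0481 K/W, Q = 3177.4330 W


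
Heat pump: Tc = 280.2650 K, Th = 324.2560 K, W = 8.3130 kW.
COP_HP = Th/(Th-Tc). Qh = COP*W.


COP = 324.2560 / 43.9910 = 7.3710
Qh = 7.3710 * 8.3130 = 61.2748 kW

COP = 7.3710, Qh = 61.2748 kW


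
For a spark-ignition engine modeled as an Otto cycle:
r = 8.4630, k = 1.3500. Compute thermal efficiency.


r^(k-1) = 2.1117
eta = 1 - 1/2.1117 = 0.5264 = 52.6449%

52.6449%


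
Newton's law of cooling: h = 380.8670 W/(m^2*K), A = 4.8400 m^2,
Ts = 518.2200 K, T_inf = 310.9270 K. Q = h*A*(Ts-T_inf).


dT = 207.2930 K
Q = 380.8670 * 4.8400 * 207.2930 = 382123.1451 W

382123.1451 W


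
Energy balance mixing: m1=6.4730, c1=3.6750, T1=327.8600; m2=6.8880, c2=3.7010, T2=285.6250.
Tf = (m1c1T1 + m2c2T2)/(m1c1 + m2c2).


num = 15080.5157
den = 49.2808
Tf = 306.0122 K

306.0122 K


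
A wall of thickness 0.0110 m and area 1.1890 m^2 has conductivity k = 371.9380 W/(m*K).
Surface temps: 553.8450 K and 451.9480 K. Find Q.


dT = 101.8970 K
Q = 371.9380 * 1.1890 * 101.8970 / 0.0110 = 4096576.9666 W

4096576.9666 W


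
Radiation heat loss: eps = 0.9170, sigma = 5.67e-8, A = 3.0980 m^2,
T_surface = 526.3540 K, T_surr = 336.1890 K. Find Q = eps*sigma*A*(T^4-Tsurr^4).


T^4 = 7.6756e+10
Tsurr^4 = 1.2774e+10
Q = 0.9170 * 5.67e-8 * 3.0980 * 6.3982e+10 = 10305.9838 W

10305.9838 W


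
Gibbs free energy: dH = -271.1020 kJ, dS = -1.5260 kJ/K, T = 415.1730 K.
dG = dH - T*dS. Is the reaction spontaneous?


T*dS = 415.1730 * -1.5260 = -633.5540 kJ
dG = -271.1020 + 633.5540 = 362.4520 kJ (non-spontaneous)

dG = 362.4520 kJ, non-spontaneous
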